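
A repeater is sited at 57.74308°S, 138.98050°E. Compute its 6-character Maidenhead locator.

PD92lg

Offset from 180°W / 90°S: lon 318.9805°, lat 32.2569°.
Field: 318.9805/20 → 15 → P, 32.2569/10 → 3 → D; chars PD.
Square: 18.9805/2 → 9, 2.2569/1 → 2; chars 92.
Subsquare: 0.9805/0.0833333 → 11 → l, 0.2569/0.0416667 → 6 → g; chars lg.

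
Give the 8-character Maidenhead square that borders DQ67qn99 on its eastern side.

DQ67rn09

Longitude extended square 9; +1 → 10, wraps to 0, carry into subsquare.
Longitude subsquare q = 16; +1 → 17 = r.
The latitude characters are unchanged.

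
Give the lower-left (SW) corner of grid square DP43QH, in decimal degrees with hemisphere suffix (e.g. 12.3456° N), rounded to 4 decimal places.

63.2917° N, 110.6667° W

Field D=3, P=15: +3·20° lon, +15·10° lat → SW at lon -120°, lat 60°.
Square 4, 3: +4·2° lon, +3·1° lat → SW at lon -112°, lat 63°.
Subsquare q=16, h=7: +16·0.0833333° lon, +7·0.0416667° lat → SW at lon -110.667°, lat 63.2917°.
latitude 63.2917° N, longitude 110.6667° W.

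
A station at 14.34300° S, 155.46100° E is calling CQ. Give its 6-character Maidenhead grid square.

QH75rp

Offset from 180°W / 90°S: lon 335.4610°, lat 75.6570°.
Field: lon ⌊335.4610/20⌋ = 16 → Q; lat ⌊75.6570/10⌋ = 7 → H.
Square: lon ⌊15.4610/2⌋ = 7; lat ⌊5.6570/1⌋ = 5.
Subsquare: lon ⌊1.4610/0.0833333⌋ = 17 → r; lat ⌊0.6570/0.0416667⌋ = 15 → p.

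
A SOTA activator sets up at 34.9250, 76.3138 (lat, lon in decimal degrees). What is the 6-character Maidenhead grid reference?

MM84dw

Offset from 180°W / 90°S: lon 256.3138°, lat 124.9250°.
Field: 256.3138/20 → 12 → M, 124.9250/10 → 12 → M; chars MM.
Square: 16.3138/2 → 8, 4.9250/1 → 4; chars 84.
Subsquare: 0.3138/0.0833333 → 3 → d, 0.9250/0.0416667 → 22 → w; chars dw.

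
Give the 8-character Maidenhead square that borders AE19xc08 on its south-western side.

Longitude extended square 0; −1 → -1, wraps to 9, carry into subsquare.
Longitude subsquare x = 23; −1 → 22 = w.
Latitude extended square 8; −1 → 7.

AE19wc97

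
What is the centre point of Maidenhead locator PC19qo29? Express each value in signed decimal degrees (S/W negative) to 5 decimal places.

-60.37708, 123.35417

Field P=15, C=2: +15·20° lon, +2·10° lat → SW at lon 120°, lat -70°.
Square 1, 9: +1·2° lon, +9·1° lat → SW at lon 122°, lat -61°.
Subsquare q=16, o=14: +16·0.0833333° lon, +14·0.0416667° lat → SW at lon 123.333°, lat -60.4167°.
Extended square 2, 9: +2·0.00833333° lon, +9·0.00416667° lat → SW at lon 123.35°, lat -60.3792°.
Cell spans 0.00833333° lon × 0.00416667° lat. Centre is SW corner plus half of each.
latitude -60.37708, longitude 123.35417.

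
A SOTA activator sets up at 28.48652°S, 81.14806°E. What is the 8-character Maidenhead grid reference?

Add 180° to longitude and 90° to latitude: 261.14806, 61.51348.
Field (20°×10°, letters A–R): 261.14806/20 → 13 → N, 61.51348/10 → 6 → G; chars NG.
Square (2°×1°, digits 0–9): 1.14806/2 → 0, 1.51348/1 → 1; chars 01.
Subsquare (5′×2.5′, letters a–x): 1.14806/0.0833333 → 13 → n, 0.51348/0.0416667 → 12 → m; chars nm.
Extended square (30″×15″, digits 0–9): 0.06473/0.00833333 → 7, 0.01348/0.00416667 → 3; chars 73.

NG01nm73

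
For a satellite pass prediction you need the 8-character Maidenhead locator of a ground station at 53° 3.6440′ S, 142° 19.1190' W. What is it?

BD86uw15

Add 180° to longitude and 90° to latitude: 37.68135, 36.93927.
Field: 37.68135/20 → 1 → B, 36.93927/10 → 3 → D; chars BD.
Square: 17.68135/2 → 8, 6.93927/1 → 6; chars 86.
Subsquare: 1.68135/0.0833333 → 20 → u, 0.93927/0.0416667 → 22 → w; chars uw.
Extended square: 0.01468/0.00833333 → 1, 0.02260/0.00416667 → 5; chars 15.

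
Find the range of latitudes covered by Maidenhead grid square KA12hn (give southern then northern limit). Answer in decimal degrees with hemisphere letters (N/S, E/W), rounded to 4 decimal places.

Field K=10, A=0: +10·20° lon, +0·10° lat → SW at lon 20°, lat -90°.
Square 1, 2: +1·2° lon, +2·1° lat → SW at lon 22°, lat -88°.
Subsquare h=7, n=13: +7·0.0833333° lon, +13·0.0416667° lat → SW at lon 22.5833°, lat -87.4583°.
Cell spans 0.0833333° lon × 0.0416667° lat.
south 87.4583° S, north 87.4167° S.

87.4583° S, 87.4167° S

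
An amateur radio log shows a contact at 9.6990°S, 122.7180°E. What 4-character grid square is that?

Shift to the Maidenhead origin (180°W, 90°S): lon 302.72, lat 80.30.
Field: lon ⌊302.72/20⌋ = 15 → P; lat ⌊80.30/10⌋ = 8 → I.
Square: lon ⌊2.72/2⌋ = 1; lat ⌊0.30/1⌋ = 0.

PI10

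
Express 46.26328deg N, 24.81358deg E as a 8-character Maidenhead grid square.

KN26jg73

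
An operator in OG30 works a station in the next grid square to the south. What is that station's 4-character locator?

OF39

Latitude square 0; −1 → -1, wraps to 9, carry into field.
Latitude field G = 6; −1 → 5 = F.
The longitude characters are unchanged.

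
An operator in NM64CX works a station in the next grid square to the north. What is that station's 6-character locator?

Latitude subsquare x = 23; +1 → 24, wraps to 0 = a, carry into square.
Latitude square 4; +1 → 5.
The longitude characters are unchanged.

NM65ca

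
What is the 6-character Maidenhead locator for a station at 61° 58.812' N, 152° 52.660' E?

Shift to the Maidenhead origin (180°W, 90°S): lon 332.8777, lat 151.9802.
Field (20°×10°, letters A–R): lon ⌊332.8777/20⌋ = 16 → Q; lat ⌊151.9802/10⌋ = 15 → P.
Square (2°×1°, digits 0–9): lon ⌊12.8777/2⌋ = 6; lat ⌊1.9802/1⌋ = 1.
Subsquare (5′×2.5′, letters a–x): lon ⌊0.8777/0.0833333⌋ = 10 → k; lat ⌊0.9802/0.0416667⌋ = 23 → x.

QP61kx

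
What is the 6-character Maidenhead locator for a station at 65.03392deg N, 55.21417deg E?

Add 180° to longitude and 90° to latitude: 235.2142, 155.0339.
Field: lon ⌊235.2142/20⌋ = 11 → L; lat ⌊155.0339/10⌋ = 15 → P.
Square: lon ⌊15.2142/2⌋ = 7; lat ⌊5.0339/1⌋ = 5.
Subsquare: lon ⌊1.2142/0.0833333⌋ = 14 → o; lat ⌊0.0339/0.0416667⌋ = 0 → a.

LP75oa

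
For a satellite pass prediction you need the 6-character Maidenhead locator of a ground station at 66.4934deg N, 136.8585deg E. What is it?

Offset from 180°W / 90°S: lon 316.8585°, lat 156.4934°.
Field: lon ⌊316.8585/20⌋ = 15 → P; lat ⌊156.4934/10⌋ = 15 → P.
Square: lon ⌊16.8585/2⌋ = 8; lat ⌊6.4934/1⌋ = 6.
Subsquare: lon ⌊0.8585/0.0833333⌋ = 10 → k; lat ⌊0.4934/0.0416667⌋ = 11 → l.

PP86kl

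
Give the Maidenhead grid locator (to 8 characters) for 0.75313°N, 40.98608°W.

GJ90ms10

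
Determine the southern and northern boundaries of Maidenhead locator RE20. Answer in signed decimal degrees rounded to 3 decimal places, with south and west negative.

-50.000, -49.000

Field R=17, E=4: +17·20° lon, +4·10° lat → SW at lon 160°, lat -50°.
Square 2, 0: +2·2° lon, +0·1° lat → SW at lon 164°, lat -50°.
Cell spans 2° lon × 1° lat.
south -50.000, north -49.000.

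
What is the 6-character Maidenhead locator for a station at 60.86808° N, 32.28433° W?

Offset from 180°W / 90°S: lon 147.7157°, lat 150.8681°.
Field: 147.7157/20 → 7 → H, 150.8681/10 → 15 → P; chars HP.
Square: 7.7157/2 → 3, 0.8681/1 → 0; chars 30.
Subsquare: 1.7157/0.0833333 → 20 → u, 0.8681/0.0416667 → 20 → u; chars uu.

HP30uu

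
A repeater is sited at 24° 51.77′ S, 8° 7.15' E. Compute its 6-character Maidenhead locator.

JG45bd

Offset from 180°W / 90°S: lon 188.1192°, lat 65.1372°.
Field: lon ⌊188.1192/20⌋ = 9 → J; lat ⌊65.1372/10⌋ = 6 → G.
Square: lon ⌊8.1192/2⌋ = 4; lat ⌊5.1372/1⌋ = 5.
Subsquare: lon ⌊0.1192/0.0833333⌋ = 1 → b; lat ⌊0.1372/0.0416667⌋ = 3 → d.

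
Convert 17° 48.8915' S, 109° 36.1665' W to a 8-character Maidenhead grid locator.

DH52ee74

Offset from 180°W / 90°S: lon 70.39723°, lat 72.18514°.
Field: 70.39723/20 → 3 → D, 72.18514/10 → 7 → H; chars DH.
Square: 10.39723/2 → 5, 2.18514/1 → 2; chars 52.
Subsquare: 0.39723/0.0833333 → 4 → e, 0.18514/0.0416667 → 4 → e; chars ee.
Extended square: 0.06389/0.00833333 → 7, 0.01847/0.00416667 → 4; chars 74.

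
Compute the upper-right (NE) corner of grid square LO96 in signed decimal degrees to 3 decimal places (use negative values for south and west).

57.000, 60.000

Field L=11, O=14: +11·20° lon, +14·10° lat → SW at lon 40°, lat 50°.
Square 9, 6: +9·2° lon, +6·1° lat → SW at lon 58°, lat 56°.
Cell spans 2° lon × 1° lat. NE corner is SW corner plus one full cell.
latitude 57.000, longitude 60.000.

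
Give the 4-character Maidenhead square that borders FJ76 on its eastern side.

FJ86

Longitude square 7; +1 → 8.
The latitude characters are unchanged.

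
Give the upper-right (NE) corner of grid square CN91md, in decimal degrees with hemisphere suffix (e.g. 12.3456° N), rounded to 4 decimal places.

Field C=2, N=13: +2·20° lon, +13·10° lat → SW at lon -140°, lat 40°.
Square 9, 1: +9·2° lon, +1·1° lat → SW at lon -122°, lat 41°.
Subsquare m=12, d=3: +12·0.0833333° lon, +3·0.0416667° lat → SW at lon -121°, lat 41.125°.
Cell spans 0.0833333° lon × 0.0416667° lat. NE corner is SW corner plus one full cell.
latitude 41.1667° N, longitude 120.9167° W.

41.1667° N, 120.9167° W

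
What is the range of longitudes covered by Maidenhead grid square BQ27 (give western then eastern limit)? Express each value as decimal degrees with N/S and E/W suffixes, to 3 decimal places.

Field B=1, Q=16: +1·20° lon, +16·10° lat → SW at lon -160°, lat 70°.
Square 2, 7: +2·2° lon, +7·1° lat → SW at lon -156°, lat 77°.
Cell spans 2° lon × 1° lat.
west 156.000° W, east 154.000° W.

156.000° W, 154.000° W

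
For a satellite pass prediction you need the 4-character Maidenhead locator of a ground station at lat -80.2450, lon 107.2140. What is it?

Offset from 180°W / 90°S: lon 287.21°, lat 9.75°.
Field (20°×10°, letters A–R): 287.21/20 → 14 → O, 9.75/10 → 0 → A; chars OA.
Square (2°×1°, digits 0–9): 7.21/2 → 3, 9.75/1 → 9; chars 39.

OA39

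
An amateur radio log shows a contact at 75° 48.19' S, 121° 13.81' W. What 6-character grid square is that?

Offset from 180°W / 90°S: lon 58.7698°, lat 14.1968°.
Field: lon ⌊58.7698/20⌋ = 2 → C; lat ⌊14.1968/10⌋ = 1 → B.
Square: lon ⌊18.7698/2⌋ = 9; lat ⌊4.1968/1⌋ = 4.
Subsquare: lon ⌊0.7698/0.0833333⌋ = 9 → j; lat ⌊0.1968/0.0416667⌋ = 4 → e.

CB94je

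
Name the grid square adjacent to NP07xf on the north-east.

NP17ag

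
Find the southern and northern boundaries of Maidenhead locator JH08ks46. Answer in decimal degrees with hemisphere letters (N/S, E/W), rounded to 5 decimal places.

Field J=9, H=7: +9·20° lon, +7·10° lat → SW at lon 0°, lat -20°.
Square 0, 8: +0·2° lon, +8·1° lat → SW at lon 0°, lat -12°.
Subsquare k=10, s=18: +10·0.0833333° lon, +18·0.0416667° lat → SW at lon 0.833333°, lat -11.25°.
Extended square 4, 6: +4·0.00833333° lon, +6·0.00416667° lat → SW at lon 0.866667°, lat -11.225°.
Cell spans 0.00833333° lon × 0.00416667° lat.
south 11.22500° S, north 11.22083° S.

11.22500° S, 11.22083° S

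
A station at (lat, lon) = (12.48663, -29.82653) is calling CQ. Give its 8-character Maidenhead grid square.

Add 180° to longitude and 90° to latitude: 150.17347, 102.48663.
Field: 150.17347/20 → 7 → H, 102.48663/10 → 10 → K; chars HK.
Square: 10.17347/2 → 5, 2.48663/1 → 2; chars 52.
Subsquare: 0.17347/0.0833333 → 2 → c, 0.48663/0.0416667 → 11 → l; chars cl.
Extended square: 0.00680/0.00833333 → 0, 0.02830/0.00416667 → 6; chars 06.

HK52cl06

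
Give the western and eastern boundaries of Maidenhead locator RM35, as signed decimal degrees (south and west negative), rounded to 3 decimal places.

166.000, 168.000

Field R=17, M=12: +17·20° lon, +12·10° lat → SW at lon 160°, lat 30°.
Square 3, 5: +3·2° lon, +5·1° lat → SW at lon 166°, lat 35°.
Cell spans 2° lon × 1° lat.
west 166.000, east 168.000.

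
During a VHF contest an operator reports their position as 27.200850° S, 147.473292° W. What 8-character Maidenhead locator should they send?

BG62gt31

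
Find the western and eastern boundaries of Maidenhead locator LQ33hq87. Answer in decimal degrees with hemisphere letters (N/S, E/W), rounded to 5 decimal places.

Field L=11, Q=16: +11·20° lon, +16·10° lat → SW at lon 40°, lat 70°.
Square 3, 3: +3·2° lon, +3·1° lat → SW at lon 46°, lat 73°.
Subsquare h=7, q=16: +7·0.0833333° lon, +16·0.0416667° lat → SW at lon 46.5833°, lat 73.6667°.
Extended square 8, 7: +8·0.00833333° lon, +7·0.00416667° lat → SW at lon 46.65°, lat 73.6958°.
Cell spans 0.00833333° lon × 0.00416667° lat.
west 46.65000° E, east 46.65833° E.

46.65000° E, 46.65833° E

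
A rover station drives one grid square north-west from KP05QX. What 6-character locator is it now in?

KP06pa

Longitude subsquare q = 16; −1 → 15 = p.
Latitude subsquare x = 23; +1 → 24, wraps to 0 = a, carry into square.
Latitude square 5; +1 → 6.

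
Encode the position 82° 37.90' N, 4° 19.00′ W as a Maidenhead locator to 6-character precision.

Offset from 180°W / 90°S: lon 175.6833°, lat 172.6317°.
Field (20°×10°, letters A–R): lon ⌊175.6833/20⌋ = 8 → I; lat ⌊172.6317/10⌋ = 17 → R.
Square (2°×1°, digits 0–9): lon ⌊15.6833/2⌋ = 7; lat ⌊2.6317/1⌋ = 2.
Subsquare (5′×2.5′, letters a–x): lon ⌊1.6833/0.0833333⌋ = 20 → u; lat ⌊0.6317/0.0416667⌋ = 15 → p.

IR72up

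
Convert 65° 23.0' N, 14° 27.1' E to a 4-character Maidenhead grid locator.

Add 180° to longitude and 90° to latitude: 194.45, 155.38.
Field: 194.45/20 → 9 → J, 155.38/10 → 15 → P; chars JP.
Square: 14.45/2 → 7, 5.38/1 → 5; chars 75.

JP75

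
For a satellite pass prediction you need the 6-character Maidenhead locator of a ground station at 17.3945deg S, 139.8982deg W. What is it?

CH02bo

Shift to the Maidenhead origin (180°W, 90°S): lon 40.1018, lat 72.6055.
Field (20°×10°, letters A–R): 40.1018/20 → 2 → C, 72.6055/10 → 7 → H; chars CH.
Square (2°×1°, digits 0–9): 0.1018/2 → 0, 2.6055/1 → 2; chars 02.
Subsquare (5′×2.5′, letters a–x): 0.1018/0.0833333 → 1 → b, 0.6055/0.0416667 → 14 → o; chars bo.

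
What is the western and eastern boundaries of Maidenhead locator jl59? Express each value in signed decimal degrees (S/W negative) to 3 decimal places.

10.000, 12.000

Field J=9, L=11: +9·20° lon, +11·10° lat → SW at lon 0°, lat 20°.
Square 5, 9: +5·2° lon, +9·1° lat → SW at lon 10°, lat 29°.
Cell spans 2° lon × 1° lat.
west 10.000, east 12.000.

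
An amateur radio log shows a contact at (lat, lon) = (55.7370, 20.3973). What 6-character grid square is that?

KO05er

Add 180° to longitude and 90° to latitude: 200.3973, 145.7370.
Field: 200.3973/20 → 10 → K, 145.7370/10 → 14 → O; chars KO.
Square: 0.3973/2 → 0, 5.7370/1 → 5; chars 05.
Subsquare: 0.3973/0.0833333 → 4 → e, 0.7370/0.0416667 → 17 → r; chars er.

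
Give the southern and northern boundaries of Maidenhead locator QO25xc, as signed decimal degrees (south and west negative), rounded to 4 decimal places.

55.0833, 55.1250

Field Q=16, O=14: +16·20° lon, +14·10° lat → SW at lon 140°, lat 50°.
Square 2, 5: +2·2° lon, +5·1° lat → SW at lon 144°, lat 55°.
Subsquare x=23, c=2: +23·0.0833333° lon, +2·0.0416667° lat → SW at lon 145.917°, lat 55.0833°.
Cell spans 0.0833333° lon × 0.0416667° lat.
south 55.0833, north 55.1250.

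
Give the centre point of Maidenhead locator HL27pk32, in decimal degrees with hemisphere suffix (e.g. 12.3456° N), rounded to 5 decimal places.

27.42708° N, 34.72083° W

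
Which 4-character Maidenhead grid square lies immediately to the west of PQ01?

Longitude square 0; −1 → -1, wraps to 9, carry into field.
Longitude field P = 15; −1 → 14 = O.
The latitude characters are unchanged.

OQ91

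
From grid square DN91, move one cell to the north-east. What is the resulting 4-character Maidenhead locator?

Longitude square 9; +1 → 10, wraps to 0, carry into field.
Longitude field D = 3; +1 → 4 = E.
Latitude square 1; +1 → 2.

EN02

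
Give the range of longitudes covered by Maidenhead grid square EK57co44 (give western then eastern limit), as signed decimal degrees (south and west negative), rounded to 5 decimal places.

Field E=4, K=10: +4·20° lon, +10·10° lat → SW at lon -100°, lat 10°.
Square 5, 7: +5·2° lon, +7·1° lat → SW at lon -90°, lat 17°.
Subsquare c=2, o=14: +2·0.0833333° lon, +14·0.0416667° lat → SW at lon -89.8333°, lat 17.5833°.
Extended square 4, 4: +4·0.00833333° lon, +4·0.00416667° lat → SW at lon -89.8°, lat 17.6°.
Cell spans 0.00833333° lon × 0.00416667° lat.
west -89.80000, east -89.79167.

-89.80000, -89.79167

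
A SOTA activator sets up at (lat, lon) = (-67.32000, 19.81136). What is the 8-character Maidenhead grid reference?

Shift to the Maidenhead origin (180°W, 90°S): lon 199.81136, lat 22.68000.
Field: 199.81136/20 → 9 → J, 22.68000/10 → 2 → C; chars JC.
Square: 19.81136/2 → 9, 2.68000/1 → 2; chars 92.
Subsquare: 1.81136/0.0833333 → 21 → v, 0.68000/0.0416667 → 16 → q; chars vq.
Extended square: 0.06136/0.00833333 → 7, 0.01333/0.00416667 → 3; chars 73.

JC92vq73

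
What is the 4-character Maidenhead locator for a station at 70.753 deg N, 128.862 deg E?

Offset from 180°W / 90°S: lon 308.86°, lat 160.75°.
Field: 308.86/20 → 15 → P, 160.75/10 → 16 → Q; chars PQ.
Square: 8.86/2 → 4, 0.75/1 → 0; chars 40.

PQ40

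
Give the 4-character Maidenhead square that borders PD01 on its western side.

OD91

Longitude square 0; −1 → -1, wraps to 9, carry into field.
Longitude field P = 15; −1 → 14 = O.
The latitude characters are unchanged.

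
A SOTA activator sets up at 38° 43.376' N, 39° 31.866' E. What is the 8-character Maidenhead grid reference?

KM98sr33

Shift to the Maidenhead origin (180°W, 90°S): lon 219.53110, lat 128.72293.
Field: lon ⌊219.53110/20⌋ = 10 → K; lat ⌊128.72293/10⌋ = 12 → M.
Square: lon ⌊19.53110/2⌋ = 9; lat ⌊8.72293/1⌋ = 8.
Subsquare: lon ⌊1.53110/0.0833333⌋ = 18 → s; lat ⌊0.72293/0.0416667⌋ = 17 → r.
Extended square: lon ⌊0.03110/0.00833333⌋ = 3; lat ⌊0.01460/0.00416667⌋ = 3.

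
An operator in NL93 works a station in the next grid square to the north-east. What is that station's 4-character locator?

OL04

Longitude square 9; +1 → 10, wraps to 0, carry into field.
Longitude field N = 13; +1 → 14 = O.
Latitude square 3; +1 → 4.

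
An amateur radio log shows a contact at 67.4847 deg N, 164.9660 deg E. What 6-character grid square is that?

Shift to the Maidenhead origin (180°W, 90°S): lon 344.9660, lat 157.4847.
Field: lon ⌊344.9660/20⌋ = 17 → R; lat ⌊157.4847/10⌋ = 15 → P.
Square: lon ⌊4.9660/2⌋ = 2; lat ⌊7.4847/1⌋ = 7.
Subsquare: lon ⌊0.9660/0.0833333⌋ = 11 → l; lat ⌊0.4847/0.0416667⌋ = 11 → l.

RP27ll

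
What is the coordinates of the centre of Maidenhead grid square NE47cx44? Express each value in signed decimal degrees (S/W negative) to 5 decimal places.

-42.02292, 88.20417

Field N=13, E=4: +13·20° lon, +4·10° lat → SW at lon 80°, lat -50°.
Square 4, 7: +4·2° lon, +7·1° lat → SW at lon 88°, lat -43°.
Subsquare c=2, x=23: +2·0.0833333° lon, +23·0.0416667° lat → SW at lon 88.1667°, lat -42.0417°.
Extended square 4, 4: +4·0.00833333° lon, +4·0.00416667° lat → SW at lon 88.2°, lat -42.025°.
Cell spans 0.00833333° lon × 0.00416667° lat. Centre is SW corner plus half of each.
latitude -42.02292, longitude 88.20417.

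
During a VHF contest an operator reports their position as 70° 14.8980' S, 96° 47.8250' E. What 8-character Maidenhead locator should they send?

Add 180° to longitude and 90° to latitude: 276.79708, 19.75170.
Field (20°×10°, letters A–R): 276.79708/20 → 13 → N, 19.75170/10 → 1 → B; chars NB.
Square (2°×1°, digits 0–9): 16.79708/2 → 8, 9.75170/1 → 9; chars 89.
Subsquare (5′×2.5′, letters a–x): 0.79708/0.0833333 → 9 → j, 0.75170/0.0416667 → 18 → s; chars js.
Extended square (30″×15″, digits 0–9): 0.04708/0.00833333 → 5, 0.00170/0.00416667 → 0; chars 50.

NB89js50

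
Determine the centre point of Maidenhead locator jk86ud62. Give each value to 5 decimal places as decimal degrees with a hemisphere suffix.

16.13542° N, 17.72083° E

Field J=9, K=10: +9·20° lon, +10·10° lat → SW at lon 0°, lat 10°.
Square 8, 6: +8·2° lon, +6·1° lat → SW at lon 16°, lat 16°.
Subsquare u=20, d=3: +20·0.0833333° lon, +3·0.0416667° lat → SW at lon 17.6667°, lat 16.125°.
Extended square 6, 2: +6·0.00833333° lon, +2·0.00416667° lat → SW at lon 17.7167°, lat 16.1333°.
Cell spans 0.00833333° lon × 0.00416667° lat. Centre is SW corner plus half of each.
latitude 16.13542° N, longitude 17.72083° E.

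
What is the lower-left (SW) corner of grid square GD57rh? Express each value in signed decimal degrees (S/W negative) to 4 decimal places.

-52.7083, -48.5833

Field G=6, D=3: +6·20° lon, +3·10° lat → SW at lon -60°, lat -60°.
Square 5, 7: +5·2° lon, +7·1° lat → SW at lon -50°, lat -53°.
Subsquare r=17, h=7: +17·0.0833333° lon, +7·0.0416667° lat → SW at lon -48.5833°, lat -52.7083°.
latitude -52.7083, longitude -48.5833.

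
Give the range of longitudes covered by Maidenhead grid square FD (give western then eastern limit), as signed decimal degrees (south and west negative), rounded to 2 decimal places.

Field F=5, D=3: +5·20° lon, +3·10° lat → SW at lon -80°, lat -60°.
Cell spans 20° lon × 10° lat.
west -80.00, east -60.00.

-80.00, -60.00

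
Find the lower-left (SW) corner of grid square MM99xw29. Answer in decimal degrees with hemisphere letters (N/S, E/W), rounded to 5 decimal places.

39.95417° N, 79.93333° E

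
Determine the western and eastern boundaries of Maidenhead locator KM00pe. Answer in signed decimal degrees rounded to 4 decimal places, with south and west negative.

Field K=10, M=12: +10·20° lon, +12·10° lat → SW at lon 20°, lat 30°.
Square 0, 0: +0·2° lon, +0·1° lat → SW at lon 20°, lat 30°.
Subsquare p=15, e=4: +15·0.0833333° lon, +4·0.0416667° lat → SW at lon 21.25°, lat 30.1667°.
Cell spans 0.0833333° lon × 0.0416667° lat.
west 21.2500, east 21.3333.

21.2500, 21.3333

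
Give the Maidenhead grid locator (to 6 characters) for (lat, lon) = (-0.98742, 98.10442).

NI99ba

Offset from 180°W / 90°S: lon 278.1044°, lat 89.0126°.
Field: lon ⌊278.1044/20⌋ = 13 → N; lat ⌊89.0126/10⌋ = 8 → I.
Square: lon ⌊18.1044/2⌋ = 9; lat ⌊9.0126/1⌋ = 9.
Subsquare: lon ⌊0.1044/0.0833333⌋ = 1 → b; lat ⌊0.0126/0.0416667⌋ = 0 → a.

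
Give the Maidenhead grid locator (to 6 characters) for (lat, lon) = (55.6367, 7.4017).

JO35qp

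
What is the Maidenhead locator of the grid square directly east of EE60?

EE70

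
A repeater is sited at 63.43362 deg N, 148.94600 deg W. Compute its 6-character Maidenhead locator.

BP53mk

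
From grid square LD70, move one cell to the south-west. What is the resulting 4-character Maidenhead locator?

LC69

Longitude square 7; −1 → 6.
Latitude square 0; −1 → -1, wraps to 9, carry into field.
Latitude field D = 3; −1 → 2 = C.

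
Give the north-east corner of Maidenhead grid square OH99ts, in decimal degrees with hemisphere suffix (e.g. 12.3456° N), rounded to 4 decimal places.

10.2083° S, 119.6667° E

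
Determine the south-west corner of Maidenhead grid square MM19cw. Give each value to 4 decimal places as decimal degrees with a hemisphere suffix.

39.9167° N, 62.1667° E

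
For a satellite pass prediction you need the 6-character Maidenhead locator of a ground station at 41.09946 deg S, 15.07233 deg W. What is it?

IE28lv

Offset from 180°W / 90°S: lon 164.9277°, lat 48.9005°.
Field: lon ⌊164.9277/20⌋ = 8 → I; lat ⌊48.9005/10⌋ = 4 → E.
Square: lon ⌊4.9277/2⌋ = 2; lat ⌊8.9005/1⌋ = 8.
Subsquare: lon ⌊0.9277/0.0833333⌋ = 11 → l; lat ⌊0.9005/0.0416667⌋ = 21 → v.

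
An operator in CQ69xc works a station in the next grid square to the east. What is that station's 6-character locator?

Longitude subsquare x = 23; +1 → 24, wraps to 0 = a, carry into square.
Longitude square 6; +1 → 7.
The latitude characters are unchanged.

CQ79ac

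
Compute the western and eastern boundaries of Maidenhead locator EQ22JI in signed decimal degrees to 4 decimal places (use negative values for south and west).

-95.2500, -95.1667

Field E=4, Q=16: +4·20° lon, +16·10° lat → SW at lon -100°, lat 70°.
Square 2, 2: +2·2° lon, +2·1° lat → SW at lon -96°, lat 72°.
Subsquare j=9, i=8: +9·0.0833333° lon, +8·0.0416667° lat → SW at lon -95.25°, lat 72.3333°.
Cell spans 0.0833333° lon × 0.0416667° lat.
west -95.2500, east -95.1667.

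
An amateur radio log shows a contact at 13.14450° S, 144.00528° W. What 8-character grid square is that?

Offset from 180°W / 90°S: lon 35.99472°, lat 76.85550°.
Field (20°×10°, letters A–R): lon ⌊35.99472/20⌋ = 1 → B; lat ⌊76.85550/10⌋ = 7 → H.
Square (2°×1°, digits 0–9): lon ⌊15.99472/2⌋ = 7; lat ⌊6.85550/1⌋ = 6.
Subsquare (5′×2.5′, letters a–x): lon ⌊1.99472/0.0833333⌋ = 23 → x; lat ⌊0.85550/0.0416667⌋ = 20 → u.
Extended square (30″×15″, digits 0–9): lon ⌊0.07805/0.00833333⌋ = 9; lat ⌊0.02217/0.00416667⌋ = 5.

BH76xu95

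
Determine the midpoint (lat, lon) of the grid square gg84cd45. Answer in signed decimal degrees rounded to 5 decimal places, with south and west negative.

Field G=6, G=6: +6·20° lon, +6·10° lat → SW at lon -60°, lat -30°.
Square 8, 4: +8·2° lon, +4·1° lat → SW at lon -44°, lat -26°.
Subsquare c=2, d=3: +2·0.0833333° lon, +3·0.0416667° lat → SW at lon -43.8333°, lat -25.875°.
Extended square 4, 5: +4·0.00833333° lon, +5·0.00416667° lat → SW at lon -43.8°, lat -25.8542°.
Cell spans 0.00833333° lon × 0.00416667° lat. Centre is SW corner plus half of each.
latitude -25.85208, longitude -43.79583.

-25.85208, -43.79583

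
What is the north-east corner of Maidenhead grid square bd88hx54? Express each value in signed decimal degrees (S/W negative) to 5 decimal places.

Field B=1, D=3: +1·20° lon, +3·10° lat → SW at lon -160°, lat -60°.
Square 8, 8: +8·2° lon, +8·1° lat → SW at lon -144°, lat -52°.
Subsquare h=7, x=23: +7·0.0833333° lon, +23·0.0416667° lat → SW at lon -143.417°, lat -51.0417°.
Extended square 5, 4: +5·0.00833333° lon, +4·0.00416667° lat → SW at lon -143.375°, lat -51.025°.
Cell spans 0.00833333° lon × 0.00416667° lat. NE corner is SW corner plus one full cell.
latitude -51.02083, longitude -143.36667.

-51.02083, -143.36667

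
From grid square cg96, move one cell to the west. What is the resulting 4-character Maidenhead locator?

CG86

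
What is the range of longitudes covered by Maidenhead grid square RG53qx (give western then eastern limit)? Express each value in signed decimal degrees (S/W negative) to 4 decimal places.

171.3333, 171.4167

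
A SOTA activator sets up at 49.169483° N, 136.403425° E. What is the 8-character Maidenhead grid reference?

PN89ee80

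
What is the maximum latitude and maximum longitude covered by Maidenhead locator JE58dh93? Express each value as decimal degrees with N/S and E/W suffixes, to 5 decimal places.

41.69167° S, 10.33333° E

Field J=9, E=4: +9·20° lon, +4·10° lat → SW at lon 0°, lat -50°.
Square 5, 8: +5·2° lon, +8·1° lat → SW at lon 10°, lat -42°.
Subsquare d=3, h=7: +3·0.0833333° lon, +7·0.0416667° lat → SW at lon 10.25°, lat -41.7083°.
Extended square 9, 3: +9·0.00833333° lon, +3·0.00416667° lat → SW at lon 10.325°, lat -41.6958°.
Cell spans 0.00833333° lon × 0.00416667° lat. NE corner is SW corner plus one full cell.
latitude 41.69167° S, longitude 10.33333° E.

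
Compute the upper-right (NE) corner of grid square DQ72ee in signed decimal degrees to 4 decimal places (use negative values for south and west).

72.2083, -105.5833

Field D=3, Q=16: +3·20° lon, +16·10° lat → SW at lon -120°, lat 70°.
Square 7, 2: +7·2° lon, +2·1° lat → SW at lon -106°, lat 72°.
Subsquare e=4, e=4: +4·0.0833333° lon, +4·0.0416667° lat → SW at lon -105.667°, lat 72.1667°.
Cell spans 0.0833333° lon × 0.0416667° lat. NE corner is SW corner plus one full cell.
latitude 72.2083, longitude -105.5833.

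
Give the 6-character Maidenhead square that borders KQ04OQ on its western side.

Longitude subsquare o = 14; −1 → 13 = n.
The latitude characters are unchanged.

KQ04nq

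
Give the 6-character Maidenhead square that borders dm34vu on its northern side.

Latitude subsquare u = 20; +1 → 21 = v.
The longitude characters are unchanged.

DM34vv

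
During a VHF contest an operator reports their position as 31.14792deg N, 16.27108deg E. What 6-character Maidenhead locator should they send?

JM81dd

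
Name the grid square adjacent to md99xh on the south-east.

ND09ag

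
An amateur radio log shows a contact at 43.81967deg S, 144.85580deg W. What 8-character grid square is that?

BE76ne73

Shift to the Maidenhead origin (180°W, 90°S): lon 35.14420, lat 46.18033.
Field: 35.14420/20 → 1 → B, 46.18033/10 → 4 → E; chars BE.
Square: 15.14420/2 → 7, 6.18033/1 → 6; chars 76.
Subsquare: 1.14420/0.0833333 → 13 → n, 0.18033/0.0416667 → 4 → e; chars ne.
Extended square: 0.06087/0.00833333 → 7, 0.01366/0.00416667 → 3; chars 73.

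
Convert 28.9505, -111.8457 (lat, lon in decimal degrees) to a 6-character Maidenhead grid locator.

DL48bw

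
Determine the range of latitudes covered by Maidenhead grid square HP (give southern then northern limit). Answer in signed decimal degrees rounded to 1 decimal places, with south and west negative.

Field H=7, P=15: +7·20° lon, +15·10° lat → SW at lon -40°, lat 60°.
Cell spans 20° lon × 10° lat.
south 60.0, north 70.0.

60.0, 70.0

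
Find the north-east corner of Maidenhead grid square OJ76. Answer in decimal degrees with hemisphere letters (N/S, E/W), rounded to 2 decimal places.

7.00° N, 116.00° E

Field O=14, J=9: +14·20° lon, +9·10° lat → SW at lon 100°, lat 0°.
Square 7, 6: +7·2° lon, +6·1° lat → SW at lon 114°, lat 6°.
Cell spans 2° lon × 1° lat. NE corner is SW corner plus one full cell.
latitude 7.00° N, longitude 116.00° E.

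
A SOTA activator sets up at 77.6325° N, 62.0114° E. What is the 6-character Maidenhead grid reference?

MQ17ap

Shift to the Maidenhead origin (180°W, 90°S): lon 242.0114, lat 167.6325.
Field: 242.0114/20 → 12 → M, 167.6325/10 → 16 → Q; chars MQ.
Square: 2.0114/2 → 1, 7.6325/1 → 7; chars 17.
Subsquare: 0.0114/0.0833333 → 0 → a, 0.6325/0.0416667 → 15 → p; chars ap.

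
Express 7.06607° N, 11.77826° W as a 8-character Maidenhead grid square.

IJ47cb65

Add 180° to longitude and 90° to latitude: 168.22174, 97.06607.
Field (20°×10°, letters A–R): lon ⌊168.22174/20⌋ = 8 → I; lat ⌊97.06607/10⌋ = 9 → J.
Square (2°×1°, digits 0–9): lon ⌊8.22174/2⌋ = 4; lat ⌊7.06607/1⌋ = 7.
Subsquare (5′×2.5′, letters a–x): lon ⌊0.22174/0.0833333⌋ = 2 → c; lat ⌊0.06607/0.0416667⌋ = 1 → b.
Extended square (30″×15″, digits 0–9): lon ⌊0.05507/0.00833333⌋ = 6; lat ⌊0.02440/0.00416667⌋ = 5.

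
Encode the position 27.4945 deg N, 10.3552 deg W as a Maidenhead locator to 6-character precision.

IL47tl

Add 180° to longitude and 90° to latitude: 169.6448, 117.4945.
Field (20°×10°, letters A–R): lon ⌊169.6448/20⌋ = 8 → I; lat ⌊117.4945/10⌋ = 11 → L.
Square (2°×1°, digits 0–9): lon ⌊9.6448/2⌋ = 4; lat ⌊7.4945/1⌋ = 7.
Subsquare (5′×2.5′, letters a–x): lon ⌊1.6448/0.0833333⌋ = 19 → t; lat ⌊0.4945/0.0416667⌋ = 11 → l.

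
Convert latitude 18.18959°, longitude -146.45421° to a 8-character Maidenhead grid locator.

Shift to the Maidenhead origin (180°W, 90°S): lon 33.54579, lat 108.18959.
Field: lon ⌊33.54579/20⌋ = 1 → B; lat ⌊108.18959/10⌋ = 10 → K.
Square: lon ⌊13.54579/2⌋ = 6; lat ⌊8.18959/1⌋ = 8.
Subsquare: lon ⌊1.54579/0.0833333⌋ = 18 → s; lat ⌊0.18959/0.0416667⌋ = 4 → e.
Extended square: lon ⌊0.04579/0.00833333⌋ = 5; lat ⌊0.02292/0.00416667⌋ = 5.

BK68se55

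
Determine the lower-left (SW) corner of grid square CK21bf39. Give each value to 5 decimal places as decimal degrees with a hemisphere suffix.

11.24583° N, 135.89167° W

Field C=2, K=10: +2·20° lon, +10·10° lat → SW at lon -140°, lat 10°.
Square 2, 1: +2·2° lon, +1·1° lat → SW at lon -136°, lat 11°.
Subsquare b=1, f=5: +1·0.0833333° lon, +5·0.0416667° lat → SW at lon -135.917°, lat 11.2083°.
Extended square 3, 9: +3·0.00833333° lon, +9·0.00416667° lat → SW at lon -135.892°, lat 11.2458°.
latitude 11.24583° N, longitude 135.89167° W.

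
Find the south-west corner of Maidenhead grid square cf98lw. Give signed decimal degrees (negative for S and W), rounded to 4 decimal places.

-31.0833, -121.0833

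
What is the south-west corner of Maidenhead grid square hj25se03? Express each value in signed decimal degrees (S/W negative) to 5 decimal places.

5.17917, -34.50000

Field H=7, J=9: +7·20° lon, +9·10° lat → SW at lon -40°, lat 0°.
Square 2, 5: +2·2° lon, +5·1° lat → SW at lon -36°, lat 5°.
Subsquare s=18, e=4: +18·0.0833333° lon, +4·0.0416667° lat → SW at lon -34.5°, lat 5.16667°.
Extended square 0, 3: +0·0.00833333° lon, +3·0.00416667° lat → SW at lon -34.5°, lat 5.17917°.
latitude 5.17917, longitude -34.50000.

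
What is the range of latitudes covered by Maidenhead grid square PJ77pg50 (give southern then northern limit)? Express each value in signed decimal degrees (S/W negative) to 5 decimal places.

Field P=15, J=9: +15·20° lon, +9·10° lat → SW at lon 120°, lat 0°.
Square 7, 7: +7·2° lon, +7·1° lat → SW at lon 134°, lat 7°.
Subsquare p=15, g=6: +15·0.0833333° lon, +6·0.0416667° lat → SW at lon 135.25°, lat 7.25°.
Extended square 5, 0: +5·0.00833333° lon, +0·0.00416667° lat → SW at lon 135.292°, lat 7.25°.
Cell spans 0.00833333° lon × 0.00416667° lat.
south 7.25000, north 7.25417.

7.25000, 7.25417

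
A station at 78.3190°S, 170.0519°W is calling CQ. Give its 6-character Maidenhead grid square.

AB41xq

Add 180° to longitude and 90° to latitude: 9.9481, 11.6810.
Field (20°×10°, letters A–R): 9.9481/20 → 0 → A, 11.6810/10 → 1 → B; chars AB.
Square (2°×1°, digits 0–9): 9.9481/2 → 4, 1.6810/1 → 1; chars 41.
Subsquare (5′×2.5′, letters a–x): 1.9481/0.0833333 → 23 → x, 0.6810/0.0416667 → 16 → q; chars xq.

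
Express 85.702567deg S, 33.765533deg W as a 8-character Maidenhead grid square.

HA34ch81

Add 180° to longitude and 90° to latitude: 146.23447, 4.29743.
Field (20°×10°, letters A–R): lon ⌊146.23447/20⌋ = 7 → H; lat ⌊4.29743/10⌋ = 0 → A.
Square (2°×1°, digits 0–9): lon ⌊6.23447/2⌋ = 3; lat ⌊4.29743/1⌋ = 4.
Subsquare (5′×2.5′, letters a–x): lon ⌊0.23447/0.0833333⌋ = 2 → c; lat ⌊0.29743/0.0416667⌋ = 7 → h.
Extended square (30″×15″, digits 0–9): lon ⌊0.06780/0.00833333⌋ = 8; lat ⌊0.00577/0.00416667⌋ = 1.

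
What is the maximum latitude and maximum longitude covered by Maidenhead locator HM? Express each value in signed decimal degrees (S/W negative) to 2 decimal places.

Field H=7, M=12: +7·20° lon, +12·10° lat → SW at lon -40°, lat 30°.
Cell spans 20° lon × 10° lat. NE corner is SW corner plus one full cell.
latitude 40.00, longitude -20.00.

40.00, -20.00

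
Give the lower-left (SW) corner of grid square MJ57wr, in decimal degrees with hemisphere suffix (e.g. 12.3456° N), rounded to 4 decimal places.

Field M=12, J=9: +12·20° lon, +9·10° lat → SW at lon 60°, lat 0°.
Square 5, 7: +5·2° lon, +7·1° lat → SW at lon 70°, lat 7°.
Subsquare w=22, r=17: +22·0.0833333° lon, +17·0.0416667° lat → SW at lon 71.8333°, lat 7.70833°.
latitude 7.7083° N, longitude 71.8333° E.

7.7083° N, 71.8333° E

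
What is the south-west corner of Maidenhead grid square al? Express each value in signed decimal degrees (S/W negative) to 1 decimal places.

20.0, -180.0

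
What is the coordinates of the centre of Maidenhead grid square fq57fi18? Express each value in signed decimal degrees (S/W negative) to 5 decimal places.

Field F=5, Q=16: +5·20° lon, +16·10° lat → SW at lon -80°, lat 70°.
Square 5, 7: +5·2° lon, +7·1° lat → SW at lon -70°, lat 77°.
Subsquare f=5, i=8: +5·0.0833333° lon, +8·0.0416667° lat → SW at lon -69.5833°, lat 77.3333°.
Extended square 1, 8: +1·0.00833333° lon, +8·0.00416667° lat → SW at lon -69.575°, lat 77.3667°.
Cell spans 0.00833333° lon × 0.00416667° lat. Centre is SW corner plus half of each.
latitude 77.36875, longitude -69.57083.

77.36875, -69.57083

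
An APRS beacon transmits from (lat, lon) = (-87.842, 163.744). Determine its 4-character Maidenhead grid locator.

RA12

Offset from 180°W / 90°S: lon 343.74°, lat 2.16°.
Field: lon ⌊343.74/20⌋ = 17 → R; lat ⌊2.16/10⌋ = 0 → A.
Square: lon ⌊3.74/2⌋ = 1; lat ⌊2.16/1⌋ = 2.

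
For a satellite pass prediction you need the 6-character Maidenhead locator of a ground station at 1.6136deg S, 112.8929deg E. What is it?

OI68kj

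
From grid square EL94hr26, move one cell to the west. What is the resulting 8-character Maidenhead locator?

EL94hr16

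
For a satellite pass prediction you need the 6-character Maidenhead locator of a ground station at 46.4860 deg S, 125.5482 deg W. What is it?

CE73fm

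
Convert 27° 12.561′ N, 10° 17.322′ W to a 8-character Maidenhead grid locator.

IL47uf50

Offset from 180°W / 90°S: lon 169.71130°, lat 117.20935°.
Field (20°×10°, letters A–R): 169.71130/20 → 8 → I, 117.20935/10 → 11 → L; chars IL.
Square (2°×1°, digits 0–9): 9.71130/2 → 4, 7.20935/1 → 7; chars 47.
Subsquare (5′×2.5′, letters a–x): 1.71130/0.0833333 → 20 → u, 0.20935/0.0416667 → 5 → f; chars uf.
Extended square (30″×15″, digits 0–9): 0.04463/0.00833333 → 5, 0.00102/0.00416667 → 0; chars 50.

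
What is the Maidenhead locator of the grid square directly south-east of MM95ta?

MM94ux

Longitude subsquare t = 19; +1 → 20 = u.
Latitude subsquare a = 0; −1 → -1, wraps to 23 = x, carry into square.
Latitude square 5; −1 → 4.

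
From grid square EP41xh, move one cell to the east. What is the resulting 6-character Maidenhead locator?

Longitude subsquare x = 23; +1 → 24, wraps to 0 = a, carry into square.
Longitude square 4; +1 → 5.
The latitude characters are unchanged.

EP51ah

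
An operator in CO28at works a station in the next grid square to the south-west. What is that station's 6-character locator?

CO18xs

Longitude subsquare a = 0; −1 → -1, wraps to 23 = x, carry into square.
Longitude square 2; −1 → 1.
Latitude subsquare t = 19; −1 → 18 = s.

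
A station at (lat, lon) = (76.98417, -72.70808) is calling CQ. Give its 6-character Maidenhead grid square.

Add 180° to longitude and 90° to latitude: 107.2919, 166.9842.
Field: lon ⌊107.2919/20⌋ = 5 → F; lat ⌊166.9842/10⌋ = 16 → Q.
Square: lon ⌊7.2919/2⌋ = 3; lat ⌊6.9842/1⌋ = 6.
Subsquare: lon ⌊1.2919/0.0833333⌋ = 15 → p; lat ⌊0.9842/0.0416667⌋ = 23 → x.

FQ36px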